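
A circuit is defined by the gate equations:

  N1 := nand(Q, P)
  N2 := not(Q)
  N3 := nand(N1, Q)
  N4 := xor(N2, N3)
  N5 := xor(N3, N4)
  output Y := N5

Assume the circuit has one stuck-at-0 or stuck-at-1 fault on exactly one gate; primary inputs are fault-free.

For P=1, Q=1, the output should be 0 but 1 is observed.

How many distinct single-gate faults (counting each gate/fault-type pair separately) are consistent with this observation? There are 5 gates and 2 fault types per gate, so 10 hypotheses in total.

3

Fault-free: N1=0, N2=0, N3=1, N4=1, N5=0 → 0. Observed 1.
  N1 stuck-at-0: output 0 ✗
  N1 stuck-at-1: output 0 ✗
  N2 stuck-at-0: output 0 ✗
  N2 stuck-at-1: output 1 ✓
  N3 stuck-at-0: output 0 ✗
  N3 stuck-at-1: output 0 ✗
  N4 stuck-at-0: output 1 ✓
  N4 stuck-at-1: output 0 ✗
  N5 stuck-at-0: output 0 ✗
  N5 stuck-at-1: output 1 ✓
Consistent faults: {N2 stuck-at-1, N4 stuck-at-0, N5 stuck-at-1} — 3 in all.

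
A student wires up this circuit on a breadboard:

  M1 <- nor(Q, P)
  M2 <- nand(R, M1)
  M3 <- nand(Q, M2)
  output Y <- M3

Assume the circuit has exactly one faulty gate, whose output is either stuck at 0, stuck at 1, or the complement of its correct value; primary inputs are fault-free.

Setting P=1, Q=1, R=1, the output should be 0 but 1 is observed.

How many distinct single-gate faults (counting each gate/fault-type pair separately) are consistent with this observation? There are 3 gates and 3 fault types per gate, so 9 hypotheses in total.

Fault-free: M1=0, M2=1, M3=0 → 0. Observed 1.
  M1 stuck-at-0: output 0 ✗
  M1 stuck-at-1: output 1 ✓
  M1 inverted output: output 1 ✓
  M2 stuck-at-0: output 1 ✓
  M2 stuck-at-1: output 0 ✗
  M2 inverted output: output 1 ✓
  M3 stuck-at-0: output 0 ✗
  M3 stuck-at-1: output 1 ✓
  M3 inverted output: output 1 ✓
Consistent faults: {M1 stuck-at-1, M1 inverted output, M2 stuck-at-0, M2 inverted output, M3 stuck-at-1, M3 inverted output} — 6 in all.

6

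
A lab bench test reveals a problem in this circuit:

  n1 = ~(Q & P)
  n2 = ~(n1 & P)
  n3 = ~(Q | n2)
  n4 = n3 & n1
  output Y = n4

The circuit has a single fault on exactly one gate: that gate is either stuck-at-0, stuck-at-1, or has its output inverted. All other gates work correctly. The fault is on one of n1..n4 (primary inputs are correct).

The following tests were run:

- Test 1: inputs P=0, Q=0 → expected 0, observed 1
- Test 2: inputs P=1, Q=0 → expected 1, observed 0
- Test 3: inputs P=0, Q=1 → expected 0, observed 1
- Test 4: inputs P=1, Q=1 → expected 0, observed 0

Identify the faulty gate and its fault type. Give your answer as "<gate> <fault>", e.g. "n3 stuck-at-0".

n3 inverted output

Fault-free values for test 1 (P=0, Q=0): n1=1, n2=1, n3=0, n4=0, giving Y=0. Observed 1.
Test 1: faults giving observed 1 are {n2 stuck-at-0, n2 inverted output, n3 stuck-at-1, n3 inverted output, n4 stuck-at-1, n4 inverted output}.
Test 2 (P=1, Q=0): fault-free n1=1, n2=0, n3=1, n4=1 → 1; observed 0. Eliminates n2 stuck-at-0, n3 stuck-at-1, n4 stuck-at-1.
Test 3 (P=0, Q=1): fault-free n1=1, n2=1, n3=0, n4=0 → 0; observed 1. Eliminates n2 inverted output.
Test 4 (P=1, Q=1): fault-free n1=0, n2=1, n3=0, n4=0 → 0; observed 0. Eliminates n4 inverted output.
Only n3 inverted output is consistent with every test.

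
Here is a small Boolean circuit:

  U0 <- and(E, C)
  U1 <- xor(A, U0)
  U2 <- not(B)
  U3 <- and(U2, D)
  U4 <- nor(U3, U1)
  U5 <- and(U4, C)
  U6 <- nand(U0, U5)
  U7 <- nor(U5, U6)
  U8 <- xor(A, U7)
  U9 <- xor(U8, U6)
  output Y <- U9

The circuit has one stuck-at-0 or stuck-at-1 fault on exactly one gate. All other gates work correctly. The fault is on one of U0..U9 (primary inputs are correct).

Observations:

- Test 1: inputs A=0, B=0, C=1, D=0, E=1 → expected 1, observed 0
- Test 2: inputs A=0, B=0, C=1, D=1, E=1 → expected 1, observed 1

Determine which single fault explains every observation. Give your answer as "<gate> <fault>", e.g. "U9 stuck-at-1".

Fault-free values for test 1 (A=0, B=0, C=1, D=0, E=1): U0=1, U1=1, U2=1, U3=0, U4=0, U5=0, U6=1, U7=0, U8=0, U9=1, giving Y=1. Observed 0.
Test 1: faults giving observed 0 are {U1 stuck-at-0, U4 stuck-at-1, U5 stuck-at-1, U7 stuck-at-1, U8 stuck-at-1, U9 stuck-at-0}.
Test 2 (A=0, B=0, C=1, D=1, E=1): fault-free U0=1, U1=1, U2=1, U3=1, U4=0, U5=0, U6=1, U7=0, U8=0, U9=1 → 1; observed 1. Eliminates U4 stuck-at-1, U5 stuck-at-1, U7 stuck-at-1, U8 stuck-at-1, U9 stuck-at-0.
Only U1 stuck-at-0 is consistent with every test.

U1 stuck-at-0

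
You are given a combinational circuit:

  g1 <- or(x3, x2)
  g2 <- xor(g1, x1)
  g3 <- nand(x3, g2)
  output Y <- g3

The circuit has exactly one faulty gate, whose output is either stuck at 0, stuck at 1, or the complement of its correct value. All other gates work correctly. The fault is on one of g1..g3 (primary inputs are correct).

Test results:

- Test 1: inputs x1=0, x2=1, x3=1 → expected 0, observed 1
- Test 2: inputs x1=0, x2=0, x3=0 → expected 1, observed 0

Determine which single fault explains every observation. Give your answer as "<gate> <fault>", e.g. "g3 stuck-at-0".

Fault-free values for test 1 (x1=0, x2=1, x3=1): g1=1, g2=1, g3=0, giving Y=0. Observed 1.
Test 1: faults giving observed 1 are {g1 stuck-at-0, g1 inverted output, g2 stuck-at-0, g2 inverted output, g3 stuck-at-1, g3 inverted output}.
Test 2 (x1=0, x2=0, x3=0): fault-free g1=0, g2=0, g3=1 → 1; observed 0. Eliminates g1 stuck-at-0, g1 inverted output, g2 stuck-at-0, g2 inverted output, g3 stuck-at-1.
Only g3 inverted output is consistent with every test.

g3 inverted output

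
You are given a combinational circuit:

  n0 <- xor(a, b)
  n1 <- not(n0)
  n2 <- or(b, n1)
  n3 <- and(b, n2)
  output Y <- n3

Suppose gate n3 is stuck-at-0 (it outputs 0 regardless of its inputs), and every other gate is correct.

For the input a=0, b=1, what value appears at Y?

Propagate with n3 forced: n0=1, n1=0, n2=1, n3=0 [stuck-at-0].
So Y = 0. (Without the fault it would be 1.)

0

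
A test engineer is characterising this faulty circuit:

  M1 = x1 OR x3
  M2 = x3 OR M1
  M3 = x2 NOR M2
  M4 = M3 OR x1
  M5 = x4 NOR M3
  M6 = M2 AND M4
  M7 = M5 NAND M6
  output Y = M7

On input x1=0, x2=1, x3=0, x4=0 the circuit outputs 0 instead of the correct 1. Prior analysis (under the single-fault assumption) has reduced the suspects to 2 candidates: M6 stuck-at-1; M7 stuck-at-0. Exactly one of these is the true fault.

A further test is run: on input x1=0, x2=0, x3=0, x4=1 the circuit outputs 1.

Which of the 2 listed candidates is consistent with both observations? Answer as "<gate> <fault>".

Evaluate each candidate on input x1=0, x2=0, x3=0, x4=1:
  M6 stuck-at-1: M1=0, M2=0, M3=1, M4=1, M5=0, M6=1 [stuck-at-1], M7=1 → 1 — matches
  M7 stuck-at-0: M1=0, M2=0, M3=1, M4=1, M5=0, M6=0, M7=0 [stuck-at-0] → 0 — eliminated
Only M6 stuck-at-1 reproduces the observed 1.

M6 stuck-at-1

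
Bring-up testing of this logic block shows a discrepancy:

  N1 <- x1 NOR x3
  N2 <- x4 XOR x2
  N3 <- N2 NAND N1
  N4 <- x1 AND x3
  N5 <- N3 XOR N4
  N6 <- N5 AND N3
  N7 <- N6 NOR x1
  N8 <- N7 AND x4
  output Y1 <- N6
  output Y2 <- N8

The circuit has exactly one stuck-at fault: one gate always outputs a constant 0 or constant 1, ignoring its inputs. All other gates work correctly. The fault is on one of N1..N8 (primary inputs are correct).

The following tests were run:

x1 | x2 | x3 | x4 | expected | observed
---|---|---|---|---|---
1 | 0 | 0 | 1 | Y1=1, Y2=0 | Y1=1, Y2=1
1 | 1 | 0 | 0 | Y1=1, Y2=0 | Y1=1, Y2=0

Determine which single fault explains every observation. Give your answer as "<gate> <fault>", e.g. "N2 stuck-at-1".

Fault-free values for test 1 (x1=1, x2=0, x3=0, x4=1): N1=0, N2=1, N3=1, N4=0, N5=1, N6=1, N7=0, N8=0, giving Y1=1, Y2=0. Observed Y1=1, Y2=1.
Test 1: faults giving observed Y1=1, Y2=1 are {N7 stuck-at-1, N8 stuck-at-1}.
Test 2 (x1=1, x2=1, x3=0, x4=0): fault-free N1=0, N2=1, N3=1, N4=0, N5=1, N6=1, N7=0, N8=0 → Y1=1, Y2=0; observed Y1=1, Y2=0. Eliminates N8 stuck-at-1.
Only N7 stuck-at-1 is consistent with every test.

N7 stuck-at-1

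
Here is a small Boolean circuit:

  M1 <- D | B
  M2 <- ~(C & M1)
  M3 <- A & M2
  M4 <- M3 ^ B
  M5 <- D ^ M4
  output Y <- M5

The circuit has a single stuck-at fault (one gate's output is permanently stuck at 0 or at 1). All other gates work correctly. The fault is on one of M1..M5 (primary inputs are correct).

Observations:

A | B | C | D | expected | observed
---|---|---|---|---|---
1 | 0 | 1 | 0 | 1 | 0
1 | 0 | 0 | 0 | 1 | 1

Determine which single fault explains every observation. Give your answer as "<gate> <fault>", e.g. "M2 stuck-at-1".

M1 stuck-at-1

Fault-free values for test 1 (A=1, B=0, C=1, D=0): M1=0, M2=1, M3=1, M4=1, M5=1, giving Y=1. Observed 0.
Test 1: faults giving observed 0 are {M1 stuck-at-1, M2 stuck-at-0, M3 stuck-at-0, M4 stuck-at-0, M5 stuck-at-0}.
Test 2 (A=1, B=0, C=0, D=0): fault-free M1=0, M2=1, M3=1, M4=1, M5=1 → 1; observed 1. Eliminates M2 stuck-at-0, M3 stuck-at-0, M4 stuck-at-0, M5 stuck-at-0.
Only M1 stuck-at-1 is consistent with every test.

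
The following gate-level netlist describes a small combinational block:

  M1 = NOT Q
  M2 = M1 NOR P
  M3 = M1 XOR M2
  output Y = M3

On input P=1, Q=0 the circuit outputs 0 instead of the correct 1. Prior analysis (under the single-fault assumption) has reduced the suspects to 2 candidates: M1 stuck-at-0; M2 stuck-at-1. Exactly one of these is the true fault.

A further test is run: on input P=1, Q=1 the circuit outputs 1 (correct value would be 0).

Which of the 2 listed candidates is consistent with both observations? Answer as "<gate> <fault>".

Evaluate each candidate on input P=1, Q=1:
  M1 stuck-at-0: M1=0 [stuck-at-0], M2=0, M3=0 → 0 — eliminated
  M2 stuck-at-1: M1=0, M2=1 [stuck-at-1], M3=1 → 1 — matches
Only M2 stuck-at-1 reproduces the observed 1.

M2 stuck-at-1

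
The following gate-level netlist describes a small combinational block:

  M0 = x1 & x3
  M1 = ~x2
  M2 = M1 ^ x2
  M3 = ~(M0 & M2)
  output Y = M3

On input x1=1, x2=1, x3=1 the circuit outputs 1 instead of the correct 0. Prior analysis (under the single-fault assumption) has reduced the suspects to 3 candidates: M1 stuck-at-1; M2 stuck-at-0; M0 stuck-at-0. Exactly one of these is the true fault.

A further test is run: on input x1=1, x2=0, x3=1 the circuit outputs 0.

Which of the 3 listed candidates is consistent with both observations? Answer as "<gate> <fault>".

M1 stuck-at-1

Evaluate each candidate on input x1=1, x2=0, x3=1:
  M1 stuck-at-1: M0=1, M1=1 [stuck-at-1], M2=1, M3=0 → 0 — matches
  M2 stuck-at-0: M0=1, M1=1, M2=0 [stuck-at-0], M3=1 → 1 — eliminated
  M0 stuck-at-0: M0=0 [stuck-at-0], M1=1, M2=1, M3=1 → 1 — eliminated
Only M1 stuck-at-1 reproduces the observed 0.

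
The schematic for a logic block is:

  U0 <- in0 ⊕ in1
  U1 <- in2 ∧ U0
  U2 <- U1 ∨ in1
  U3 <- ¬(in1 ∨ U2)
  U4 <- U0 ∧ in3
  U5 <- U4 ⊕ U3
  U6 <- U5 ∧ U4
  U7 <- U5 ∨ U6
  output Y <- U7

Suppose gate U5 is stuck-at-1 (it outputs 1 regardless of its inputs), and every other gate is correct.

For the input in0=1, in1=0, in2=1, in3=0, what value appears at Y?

Propagate with U5 forced: U0=1, U1=1, U2=1, U3=0, U4=0, U5=1 [stuck-at-1], U6=0, U7=1.
So Y = 1. (Without the fault it would be 0.)

1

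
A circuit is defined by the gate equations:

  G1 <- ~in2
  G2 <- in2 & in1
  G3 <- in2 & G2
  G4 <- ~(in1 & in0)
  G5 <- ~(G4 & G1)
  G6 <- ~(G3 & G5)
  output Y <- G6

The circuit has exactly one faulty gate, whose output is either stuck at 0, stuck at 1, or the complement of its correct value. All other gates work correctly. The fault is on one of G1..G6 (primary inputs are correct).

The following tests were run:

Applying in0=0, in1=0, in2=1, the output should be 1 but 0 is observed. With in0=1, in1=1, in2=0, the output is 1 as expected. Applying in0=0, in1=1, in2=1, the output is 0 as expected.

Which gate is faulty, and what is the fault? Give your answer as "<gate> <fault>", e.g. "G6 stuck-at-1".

G2 stuck-at-1

Fault-free values for test 1 (in0=0, in1=0, in2=1): G1=0, G2=0, G3=0, G4=1, G5=1, G6=1, giving Y=1. Observed 0.
Test 1: faults giving observed 0 are {G2 stuck-at-1, G2 inverted output, G3 stuck-at-1, G3 inverted output, G6 stuck-at-0, G6 inverted output}.
Test 2 (in0=1, in1=1, in2=0): fault-free G1=1, G2=0, G3=0, G4=0, G5=1, G6=1 → 1; observed 1. Eliminates G3 stuck-at-1, G3 inverted output, G6 stuck-at-0, G6 inverted output.
Test 3 (in0=0, in1=1, in2=1): fault-free G1=0, G2=1, G3=1, G4=1, G5=1, G6=0 → 0; observed 0. Eliminates G2 inverted output.
Only G2 stuck-at-1 is consistent with every test.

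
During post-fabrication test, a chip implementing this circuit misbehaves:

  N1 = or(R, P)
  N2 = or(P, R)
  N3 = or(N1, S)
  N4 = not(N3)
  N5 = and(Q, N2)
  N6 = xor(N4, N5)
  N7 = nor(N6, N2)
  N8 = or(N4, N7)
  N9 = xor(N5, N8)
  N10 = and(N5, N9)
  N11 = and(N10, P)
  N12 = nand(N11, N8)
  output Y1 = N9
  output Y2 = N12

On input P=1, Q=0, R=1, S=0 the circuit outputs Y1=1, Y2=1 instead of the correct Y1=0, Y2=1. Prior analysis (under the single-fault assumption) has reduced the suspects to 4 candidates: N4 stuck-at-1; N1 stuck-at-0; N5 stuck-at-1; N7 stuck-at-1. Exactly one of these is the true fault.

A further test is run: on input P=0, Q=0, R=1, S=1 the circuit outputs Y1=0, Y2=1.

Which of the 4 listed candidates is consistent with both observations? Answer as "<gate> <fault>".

Evaluate each candidate on input P=0, Q=0, R=1, S=1:
  N4 stuck-at-1: N1=1, N2=1, N3=1, N4=1 [stuck-at-1], N5=0, N6=1, N7=0, N8=1, N9=1, N10=0, N11=0, N12=1 → Y1=1, Y2=1 — eliminated
  N1 stuck-at-0: N1=0 [stuck-at-0], N2=1, N3=1, N4=0, N5=0, N6=0, N7=0, N8=0, N9=0, N10=0, N11=0, N12=1 → Y1=0, Y2=1 — matches
  N5 stuck-at-1: N1=1, N2=1, N3=1, N4=0, N5=1 [stuck-at-1], N6=1, N7=0, N8=0, N9=1, N10=1, N11=0, N12=1 → Y1=1, Y2=1 — eliminated
  N7 stuck-at-1: N1=1, N2=1, N3=1, N4=0, N5=0, N6=0, N7=1 [stuck-at-1], N8=1, N9=1, N10=0, N11=0, N12=1 → Y1=1, Y2=1 — eliminated
Only N1 stuck-at-0 reproduces the observed Y1=0, Y2=1.

N1 stuck-at-0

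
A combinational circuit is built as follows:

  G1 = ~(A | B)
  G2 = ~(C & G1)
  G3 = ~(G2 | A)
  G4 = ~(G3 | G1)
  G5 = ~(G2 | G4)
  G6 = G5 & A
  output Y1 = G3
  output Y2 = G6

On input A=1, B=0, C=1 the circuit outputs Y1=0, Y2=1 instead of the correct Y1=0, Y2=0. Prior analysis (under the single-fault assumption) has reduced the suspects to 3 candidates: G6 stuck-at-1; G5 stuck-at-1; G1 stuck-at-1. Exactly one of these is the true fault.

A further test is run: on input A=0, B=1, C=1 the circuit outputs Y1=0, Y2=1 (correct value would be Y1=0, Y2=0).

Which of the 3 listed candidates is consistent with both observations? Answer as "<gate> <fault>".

Evaluate each candidate on input A=0, B=1, C=1:
  G6 stuck-at-1: G1=0, G2=1, G3=0, G4=1, G5=0, G6=1 [stuck-at-1] → Y1=0, Y2=1 — matches
  G5 stuck-at-1: G1=0, G2=1, G3=0, G4=1, G5=1 [stuck-at-1], G6=0 → Y1=0, Y2=0 — eliminated
  G1 stuck-at-1: G1=1 [stuck-at-1], G2=0, G3=1, G4=0, G5=1, G6=0 → Y1=1, Y2=0 — eliminated
Only G6 stuck-at-1 reproduces the observed Y1=0, Y2=1.

G6 stuck-at-1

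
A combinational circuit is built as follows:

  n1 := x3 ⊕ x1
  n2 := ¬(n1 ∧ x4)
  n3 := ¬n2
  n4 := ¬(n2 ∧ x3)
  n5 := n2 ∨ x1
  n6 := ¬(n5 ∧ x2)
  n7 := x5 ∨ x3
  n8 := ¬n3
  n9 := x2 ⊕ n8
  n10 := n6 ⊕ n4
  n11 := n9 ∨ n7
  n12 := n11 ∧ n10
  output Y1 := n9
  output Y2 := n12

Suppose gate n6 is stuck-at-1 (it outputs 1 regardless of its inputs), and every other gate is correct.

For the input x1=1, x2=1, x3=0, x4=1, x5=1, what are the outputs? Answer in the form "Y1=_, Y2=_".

Propagate with n6 forced: n1=1, n2=0, n3=1, n4=1, n5=1, n6=1 [stuck-at-1], n7=1, n8=0, n9=1, n10=0, n11=1, n12=0.
So the outputs are Y1=1, Y2=0. (Without the fault they would be Y1=1, Y2=1.)

Y1=1, Y2=0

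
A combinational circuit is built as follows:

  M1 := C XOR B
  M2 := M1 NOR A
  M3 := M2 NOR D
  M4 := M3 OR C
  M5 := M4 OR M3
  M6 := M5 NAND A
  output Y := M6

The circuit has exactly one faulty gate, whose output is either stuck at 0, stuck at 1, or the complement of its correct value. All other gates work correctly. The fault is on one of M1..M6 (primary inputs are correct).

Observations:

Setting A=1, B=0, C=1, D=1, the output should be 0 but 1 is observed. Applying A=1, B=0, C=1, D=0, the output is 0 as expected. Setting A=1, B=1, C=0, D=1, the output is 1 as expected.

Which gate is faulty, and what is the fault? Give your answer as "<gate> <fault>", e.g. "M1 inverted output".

M4 stuck-at-0

Fault-free values for test 1 (A=1, B=0, C=1, D=1): M1=1, M2=0, M3=0, M4=1, M5=1, M6=0, giving Y=0. Observed 1.
Test 1: faults giving observed 1 are {M4 stuck-at-0, M4 inverted output, M5 stuck-at-0, M5 inverted output, M6 stuck-at-1, M6 inverted output}.
Test 2 (A=1, B=0, C=1, D=0): fault-free M1=1, M2=0, M3=1, M4=1, M5=1, M6=0 → 0; observed 0. Eliminates M5 stuck-at-0, M5 inverted output, M6 stuck-at-1, M6 inverted output.
Test 3 (A=1, B=1, C=0, D=1): fault-free M1=1, M2=0, M3=0, M4=0, M5=0, M6=1 → 1; observed 1. Eliminates M4 inverted output.
Only M4 stuck-at-0 is consistent with every test.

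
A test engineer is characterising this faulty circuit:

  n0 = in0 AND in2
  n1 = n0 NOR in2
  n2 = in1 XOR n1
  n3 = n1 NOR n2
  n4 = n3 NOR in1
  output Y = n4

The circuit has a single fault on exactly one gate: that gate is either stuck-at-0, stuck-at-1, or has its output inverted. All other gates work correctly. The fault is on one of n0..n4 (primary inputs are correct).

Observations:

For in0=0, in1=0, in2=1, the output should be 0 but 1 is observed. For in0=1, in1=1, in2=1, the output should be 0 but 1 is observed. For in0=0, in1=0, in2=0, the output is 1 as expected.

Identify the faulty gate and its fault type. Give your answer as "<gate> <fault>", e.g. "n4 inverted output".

n4 stuck-at-1

Fault-free values for test 1 (in0=0, in1=0, in2=1): n0=0, n1=0, n2=0, n3=1, n4=0, giving Y=0. Observed 1.
Test 1: faults giving observed 1 are {n1 stuck-at-1, n1 inverted output, n2 stuck-at-1, n2 inverted output, n3 stuck-at-0, n3 inverted output, n4 stuck-at-1, n4 inverted output}.
Test 2 (in0=1, in1=1, in2=1): fault-free n0=1, n1=0, n2=1, n3=0, n4=0 → 0; observed 1. Eliminates n1 stuck-at-1, n1 inverted output, n2 stuck-at-1, n2 inverted output, n3 stuck-at-0, n3 inverted output.
Test 3 (in0=0, in1=0, in2=0): fault-free n0=0, n1=1, n2=1, n3=0, n4=1 → 1; observed 1. Eliminates n4 inverted output.
Only n4 stuck-at-1 is consistent with every test.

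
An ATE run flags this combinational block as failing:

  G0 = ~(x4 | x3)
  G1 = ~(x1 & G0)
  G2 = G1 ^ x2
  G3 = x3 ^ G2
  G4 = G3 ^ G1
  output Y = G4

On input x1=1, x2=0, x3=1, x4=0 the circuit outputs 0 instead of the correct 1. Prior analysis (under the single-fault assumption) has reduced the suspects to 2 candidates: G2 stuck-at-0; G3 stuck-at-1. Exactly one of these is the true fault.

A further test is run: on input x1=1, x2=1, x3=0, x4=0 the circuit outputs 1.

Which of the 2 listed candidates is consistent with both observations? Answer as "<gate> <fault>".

G3 stuck-at-1

Evaluate each candidate on input x1=1, x2=1, x3=0, x4=0:
  G2 stuck-at-0: G0=1, G1=0, G2=0 [stuck-at-0], G3=0, G4=0 → 0 — eliminated
  G3 stuck-at-1: G0=1, G1=0, G2=1, G3=1 [stuck-at-1], G4=1 → 1 — matches
Only G3 stuck-at-1 reproduces the observed 1.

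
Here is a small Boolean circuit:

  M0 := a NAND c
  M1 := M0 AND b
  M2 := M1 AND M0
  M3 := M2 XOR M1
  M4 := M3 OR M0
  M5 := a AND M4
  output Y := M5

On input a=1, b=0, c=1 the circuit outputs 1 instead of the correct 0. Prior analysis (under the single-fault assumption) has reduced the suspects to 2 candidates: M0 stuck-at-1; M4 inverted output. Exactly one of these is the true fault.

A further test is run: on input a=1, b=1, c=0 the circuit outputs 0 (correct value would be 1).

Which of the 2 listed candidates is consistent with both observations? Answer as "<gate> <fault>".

Evaluate each candidate on input a=1, b=1, c=0:
  M0 stuck-at-1: M0=1 [stuck-at-1], M1=1, M2=1, M3=0, M4=1, M5=1 → 1 — eliminated
  M4 inverted output: M0=1, M1=1, M2=1, M3=0, M4=0 [inverted output], M5=0 → 0 — matches
Only M4 inverted output reproduces the observed 0.

M4 inverted output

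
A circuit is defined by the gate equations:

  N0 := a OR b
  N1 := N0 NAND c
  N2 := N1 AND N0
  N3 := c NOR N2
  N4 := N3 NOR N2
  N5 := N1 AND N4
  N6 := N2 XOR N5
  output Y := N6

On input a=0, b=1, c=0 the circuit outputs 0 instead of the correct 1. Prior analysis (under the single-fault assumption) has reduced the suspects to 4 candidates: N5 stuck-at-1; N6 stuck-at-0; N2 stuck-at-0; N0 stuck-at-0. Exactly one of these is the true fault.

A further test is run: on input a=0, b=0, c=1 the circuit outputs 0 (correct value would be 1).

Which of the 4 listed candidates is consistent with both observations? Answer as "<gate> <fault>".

N6 stuck-at-0

Evaluate each candidate on input a=0, b=0, c=1:
  N5 stuck-at-1: N0=0, N1=1, N2=0, N3=0, N4=1, N5=1 [stuck-at-1], N6=1 → 1 — eliminated
  N6 stuck-at-0: N0=0, N1=1, N2=0, N3=0, N4=1, N5=1, N6=0 [stuck-at-0] → 0 — matches
  N2 stuck-at-0: N0=0, N1=1, N2=0 [stuck-at-0], N3=0, N4=1, N5=1, N6=1 → 1 — eliminated
  N0 stuck-at-0: N0=0 [stuck-at-0], N1=1, N2=0, N3=0, N4=1, N5=1, N6=1 → 1 — eliminated
Only N6 stuck-at-0 reproduces the observed 0.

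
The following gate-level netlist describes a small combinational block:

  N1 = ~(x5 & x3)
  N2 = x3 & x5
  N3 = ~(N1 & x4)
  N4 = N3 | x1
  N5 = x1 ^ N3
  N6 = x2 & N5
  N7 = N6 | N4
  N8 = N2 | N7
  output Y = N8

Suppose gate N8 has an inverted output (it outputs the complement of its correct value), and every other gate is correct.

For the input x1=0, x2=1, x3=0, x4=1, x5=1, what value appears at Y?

Propagate with N8 forced: N1=1, N2=0, N3=0, N4=0, N5=0, N6=0, N7=0, N8=1 [inverted output].
So Y = 1. (Without the fault it would be 0.)

1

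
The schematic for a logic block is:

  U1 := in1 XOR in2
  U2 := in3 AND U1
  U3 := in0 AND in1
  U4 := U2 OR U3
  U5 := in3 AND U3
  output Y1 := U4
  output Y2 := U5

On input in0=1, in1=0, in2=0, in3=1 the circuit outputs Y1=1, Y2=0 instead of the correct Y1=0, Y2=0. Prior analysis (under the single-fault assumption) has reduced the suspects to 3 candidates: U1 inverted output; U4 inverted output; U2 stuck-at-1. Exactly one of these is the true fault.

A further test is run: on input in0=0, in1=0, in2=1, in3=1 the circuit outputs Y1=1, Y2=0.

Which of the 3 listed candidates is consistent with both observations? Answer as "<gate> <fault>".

Evaluate each candidate on input in0=0, in1=0, in2=1, in3=1:
  U1 inverted output: U1=0 [inverted output], U2=0, U3=0, U4=0, U5=0 → Y1=0, Y2=0 — eliminated
  U4 inverted output: U1=1, U2=1, U3=0, U4=0 [inverted output], U5=0 → Y1=0, Y2=0 — eliminated
  U2 stuck-at-1: U1=1, U2=1 [stuck-at-1], U3=0, U4=1, U5=0 → Y1=1, Y2=0 — matches
Only U2 stuck-at-1 reproduces the observed Y1=1, Y2=0.

U2 stuck-at-1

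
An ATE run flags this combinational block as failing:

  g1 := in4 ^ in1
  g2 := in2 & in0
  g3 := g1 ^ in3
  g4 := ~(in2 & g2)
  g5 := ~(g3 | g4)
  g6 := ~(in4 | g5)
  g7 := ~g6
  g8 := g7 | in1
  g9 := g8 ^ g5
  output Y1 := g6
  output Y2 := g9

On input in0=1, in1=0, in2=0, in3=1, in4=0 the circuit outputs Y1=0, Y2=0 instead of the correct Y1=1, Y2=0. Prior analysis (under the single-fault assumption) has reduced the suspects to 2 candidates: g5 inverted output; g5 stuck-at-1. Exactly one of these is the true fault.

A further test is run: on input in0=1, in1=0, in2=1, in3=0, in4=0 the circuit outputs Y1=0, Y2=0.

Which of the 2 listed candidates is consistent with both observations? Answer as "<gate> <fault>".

Evaluate each candidate on input in0=1, in1=0, in2=1, in3=0, in4=0:
  g5 inverted output: g1=0, g2=1, g3=0, g4=0, g5=0 [inverted output], g6=1, g7=0, g8=0, g9=0 → Y1=1, Y2=0 — eliminated
  g5 stuck-at-1: g1=0, g2=1, g3=0, g4=0, g5=1 [stuck-at-1], g6=0, g7=1, g8=1, g9=0 → Y1=0, Y2=0 — matches
Only g5 stuck-at-1 reproduces the observed Y1=0, Y2=0.

g5 stuck-at-1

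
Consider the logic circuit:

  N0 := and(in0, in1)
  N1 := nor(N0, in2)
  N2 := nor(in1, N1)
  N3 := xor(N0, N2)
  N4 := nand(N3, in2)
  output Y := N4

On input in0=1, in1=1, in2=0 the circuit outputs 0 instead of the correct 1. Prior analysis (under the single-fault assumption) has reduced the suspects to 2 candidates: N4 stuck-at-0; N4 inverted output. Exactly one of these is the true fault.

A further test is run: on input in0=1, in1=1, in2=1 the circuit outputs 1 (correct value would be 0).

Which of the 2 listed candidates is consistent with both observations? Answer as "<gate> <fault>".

Evaluate each candidate on input in0=1, in1=1, in2=1:
  N4 stuck-at-0: N0=1, N1=0, N2=0, N3=1, N4=0 [stuck-at-0] → 0 — eliminated
  N4 inverted output: N0=1, N1=0, N2=0, N3=1, N4=1 [inverted output] → 1 — matches
Only N4 inverted output reproduces the observed 1.

N4 inverted output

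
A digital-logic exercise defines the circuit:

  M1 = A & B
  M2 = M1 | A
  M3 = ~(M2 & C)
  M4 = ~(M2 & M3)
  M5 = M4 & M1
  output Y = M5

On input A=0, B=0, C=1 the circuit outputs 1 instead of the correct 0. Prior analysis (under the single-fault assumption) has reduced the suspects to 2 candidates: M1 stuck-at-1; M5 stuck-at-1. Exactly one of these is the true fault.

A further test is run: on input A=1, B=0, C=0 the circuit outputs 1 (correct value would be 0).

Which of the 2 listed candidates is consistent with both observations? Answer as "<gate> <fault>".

M5 stuck-at-1

Evaluate each candidate on input A=1, B=0, C=0:
  M1 stuck-at-1: M1=1 [stuck-at-1], M2=1, M3=1, M4=0, M5=0 → 0 — eliminated
  M5 stuck-at-1: M1=0, M2=1, M3=1, M4=0, M5=1 [stuck-at-1] → 1 — matches
Only M5 stuck-at-1 reproduces the observed 1.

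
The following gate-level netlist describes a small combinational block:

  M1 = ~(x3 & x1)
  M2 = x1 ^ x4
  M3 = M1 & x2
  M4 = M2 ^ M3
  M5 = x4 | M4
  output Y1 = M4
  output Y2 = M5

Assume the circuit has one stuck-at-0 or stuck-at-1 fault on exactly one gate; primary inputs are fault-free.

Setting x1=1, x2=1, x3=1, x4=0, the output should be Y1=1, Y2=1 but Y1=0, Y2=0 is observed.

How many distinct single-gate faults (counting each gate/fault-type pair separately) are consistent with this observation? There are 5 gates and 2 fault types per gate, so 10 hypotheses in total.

Fault-free: M1=0, M2=1, M3=0, M4=1, M5=1 → Y1=1, Y2=1. Observed Y1=0, Y2=0.
  M1 stuck-at-0: output Y1=1, Y2=1 ✗
  M1 stuck-at-1: output Y1=0, Y2=0 ✓
  M2 stuck-at-0: output Y1=0, Y2=0 ✓
  M2 stuck-at-1: output Y1=1, Y2=1 ✗
  M3 stuck-at-0: output Y1=1, Y2=1 ✗
  M3 stuck-at-1: output Y1=0, Y2=0 ✓
  M4 stuck-at-0: output Y1=0, Y2=0 ✓
  M4 stuck-at-1: output Y1=1, Y2=1 ✗
  M5 stuck-at-0: output Y1=1, Y2=0 ✗
  M5 stuck-at-1: output Y1=1, Y2=1 ✗
Consistent faults: {M1 stuck-at-1, M2 stuck-at-0, M3 stuck-at-1, M4 stuck-at-0} — 4 in all.

4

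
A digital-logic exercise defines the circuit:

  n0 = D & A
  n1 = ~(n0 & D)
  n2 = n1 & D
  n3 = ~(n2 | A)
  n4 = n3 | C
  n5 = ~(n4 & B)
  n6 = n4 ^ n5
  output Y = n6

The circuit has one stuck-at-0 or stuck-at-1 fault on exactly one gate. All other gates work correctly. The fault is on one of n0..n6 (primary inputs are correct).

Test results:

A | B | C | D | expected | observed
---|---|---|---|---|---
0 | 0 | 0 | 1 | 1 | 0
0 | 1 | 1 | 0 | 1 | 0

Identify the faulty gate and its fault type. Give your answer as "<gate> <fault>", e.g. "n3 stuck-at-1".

n6 stuck-at-0

Fault-free values for test 1 (A=0, B=0, C=0, D=1): n0=0, n1=1, n2=1, n3=0, n4=0, n5=1, n6=1, giving Y=1. Observed 0.
Test 1: faults giving observed 0 are {n0 stuck-at-1, n1 stuck-at-0, n2 stuck-at-0, n3 stuck-at-1, n4 stuck-at-1, n5 stuck-at-0, n6 stuck-at-0}.
Test 2 (A=0, B=1, C=1, D=0): fault-free n0=0, n1=1, n2=0, n3=1, n4=1, n5=0, n6=1 → 1; observed 0. Eliminates n0 stuck-at-1, n1 stuck-at-0, n2 stuck-at-0, n3 stuck-at-1, n4 stuck-at-1, n5 stuck-at-0.
Only n6 stuck-at-0 is consistent with every test.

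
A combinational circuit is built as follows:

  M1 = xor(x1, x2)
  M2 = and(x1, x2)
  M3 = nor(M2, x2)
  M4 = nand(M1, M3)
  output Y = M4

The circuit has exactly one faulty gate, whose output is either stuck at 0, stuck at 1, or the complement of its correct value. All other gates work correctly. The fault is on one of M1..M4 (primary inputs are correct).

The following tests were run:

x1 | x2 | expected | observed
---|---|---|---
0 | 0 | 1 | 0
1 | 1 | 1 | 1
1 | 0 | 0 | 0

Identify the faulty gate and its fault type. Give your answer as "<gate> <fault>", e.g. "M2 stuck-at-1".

Fault-free values for test 1 (x1=0, x2=0): M1=0, M2=0, M3=1, M4=1, giving Y=1. Observed 0.
Test 1: faults giving observed 0 are {M1 stuck-at-1, M1 inverted output, M4 stuck-at-0, M4 inverted output}.
Test 2 (x1=1, x2=1): fault-free M1=0, M2=1, M3=0, M4=1 → 1; observed 1. Eliminates M4 stuck-at-0, M4 inverted output.
Test 3 (x1=1, x2=0): fault-free M1=1, M2=0, M3=1, M4=0 → 0; observed 0. Eliminates M1 inverted output.
Only M1 stuck-at-1 is consistent with every test.

M1 stuck-at-1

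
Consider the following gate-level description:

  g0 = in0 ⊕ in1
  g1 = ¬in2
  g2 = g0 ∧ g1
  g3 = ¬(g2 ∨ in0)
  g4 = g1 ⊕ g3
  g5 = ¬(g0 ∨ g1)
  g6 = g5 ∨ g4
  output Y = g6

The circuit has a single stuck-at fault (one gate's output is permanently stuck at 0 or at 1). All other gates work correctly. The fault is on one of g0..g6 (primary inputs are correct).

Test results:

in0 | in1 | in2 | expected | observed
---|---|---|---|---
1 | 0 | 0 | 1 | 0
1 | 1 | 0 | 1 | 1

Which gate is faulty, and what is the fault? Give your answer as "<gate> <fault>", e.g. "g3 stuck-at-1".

g1 stuck-at-0

Fault-free values for test 1 (in0=1, in1=0, in2=0): g0=1, g1=1, g2=1, g3=0, g4=1, g5=0, g6=1, giving Y=1. Observed 0.
Test 1: faults giving observed 0 are {g1 stuck-at-0, g3 stuck-at-1, g4 stuck-at-0, g6 stuck-at-0}.
Test 2 (in0=1, in1=1, in2=0): fault-free g0=0, g1=1, g2=0, g3=0, g4=1, g5=0, g6=1 → 1; observed 1. Eliminates g3 stuck-at-1, g4 stuck-at-0, g6 stuck-at-0.
Only g1 stuck-at-0 is consistent with every test.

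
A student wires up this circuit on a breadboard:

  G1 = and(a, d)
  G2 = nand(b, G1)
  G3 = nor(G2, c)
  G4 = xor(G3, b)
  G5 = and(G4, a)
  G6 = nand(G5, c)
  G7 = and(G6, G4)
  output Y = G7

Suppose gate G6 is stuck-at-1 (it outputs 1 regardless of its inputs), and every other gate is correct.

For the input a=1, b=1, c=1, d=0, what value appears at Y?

Propagate with G6 forced: G1=0, G2=1, G3=0, G4=1, G5=1, G6=1 [stuck-at-1], G7=1.
So Y = 1. (Without the fault it would be 0.)

1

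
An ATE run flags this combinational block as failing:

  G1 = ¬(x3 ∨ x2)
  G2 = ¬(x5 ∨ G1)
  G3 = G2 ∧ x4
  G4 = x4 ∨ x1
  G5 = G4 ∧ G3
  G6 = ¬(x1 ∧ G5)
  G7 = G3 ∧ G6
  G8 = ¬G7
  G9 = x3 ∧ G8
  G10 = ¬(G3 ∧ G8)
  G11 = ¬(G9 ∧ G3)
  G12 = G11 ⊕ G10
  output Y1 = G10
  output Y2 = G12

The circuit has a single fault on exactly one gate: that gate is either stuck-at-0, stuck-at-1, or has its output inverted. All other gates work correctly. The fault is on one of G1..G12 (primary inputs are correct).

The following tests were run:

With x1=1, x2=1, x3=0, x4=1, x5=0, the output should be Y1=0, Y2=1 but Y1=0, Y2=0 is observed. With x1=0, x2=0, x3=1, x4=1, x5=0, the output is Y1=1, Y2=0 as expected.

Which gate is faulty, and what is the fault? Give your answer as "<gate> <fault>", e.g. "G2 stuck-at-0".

G12 stuck-at-0

Fault-free values for test 1 (x1=1, x2=1, x3=0, x4=1, x5=0): G1=0, G2=1, G3=1, G4=1, G5=1, G6=0, G7=0, G8=1, G9=0, G10=0, G11=1, G12=1, giving Y1=0, Y2=1. Observed Y1=0, Y2=0.
Test 1: faults giving observed Y1=0, Y2=0 are {G9 stuck-at-1, G9 inverted output, G11 stuck-at-0, G11 inverted output, G12 stuck-at-0, G12 inverted output}.
Test 2 (x1=0, x2=0, x3=1, x4=1, x5=0): fault-free G1=0, G2=1, G3=1, G4=1, G5=1, G6=1, G7=1, G8=0, G9=0, G10=1, G11=1, G12=0 → Y1=1, Y2=0; observed Y1=1, Y2=0. Eliminates G9 stuck-at-1, G9 inverted output, G11 stuck-at-0, G11 inverted output, G12 inverted output.
Only G12 stuck-at-0 is consistent with every test.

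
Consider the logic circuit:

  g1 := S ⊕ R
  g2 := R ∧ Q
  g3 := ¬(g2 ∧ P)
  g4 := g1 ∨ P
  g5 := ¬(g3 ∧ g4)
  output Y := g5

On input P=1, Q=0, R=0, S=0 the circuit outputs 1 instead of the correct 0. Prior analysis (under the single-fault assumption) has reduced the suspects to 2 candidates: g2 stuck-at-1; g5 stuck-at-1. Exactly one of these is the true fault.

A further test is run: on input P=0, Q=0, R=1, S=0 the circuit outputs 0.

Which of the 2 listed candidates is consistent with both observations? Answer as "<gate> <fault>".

Evaluate each candidate on input P=0, Q=0, R=1, S=0:
  g2 stuck-at-1: g1=1, g2=1 [stuck-at-1], g3=1, g4=1, g5=0 → 0 — matches
  g5 stuck-at-1: g1=1, g2=0, g3=1, g4=1, g5=1 [stuck-at-1] → 1 — eliminated
Only g2 stuck-at-1 reproduces the observed 0.

g2 stuck-at-1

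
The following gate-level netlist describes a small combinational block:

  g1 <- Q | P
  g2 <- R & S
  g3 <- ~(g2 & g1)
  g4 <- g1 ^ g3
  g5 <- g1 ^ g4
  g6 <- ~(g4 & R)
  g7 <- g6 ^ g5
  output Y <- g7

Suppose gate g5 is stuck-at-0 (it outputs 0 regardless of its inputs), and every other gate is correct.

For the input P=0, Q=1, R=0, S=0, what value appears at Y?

Propagate with g5 forced: g1=1, g2=0, g3=1, g4=0, g5=0 [stuck-at-0], g6=1, g7=1.
So Y = 1. (Without the fault it would be 0.)

1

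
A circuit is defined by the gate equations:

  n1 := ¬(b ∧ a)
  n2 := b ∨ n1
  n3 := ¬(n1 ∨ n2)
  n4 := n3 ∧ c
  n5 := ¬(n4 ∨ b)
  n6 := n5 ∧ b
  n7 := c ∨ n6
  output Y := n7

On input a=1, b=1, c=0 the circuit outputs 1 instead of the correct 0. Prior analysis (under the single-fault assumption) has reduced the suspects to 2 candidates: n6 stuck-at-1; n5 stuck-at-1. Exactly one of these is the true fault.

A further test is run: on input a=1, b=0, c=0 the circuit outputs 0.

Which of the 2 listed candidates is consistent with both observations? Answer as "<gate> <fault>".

n5 stuck-at-1

Evaluate each candidate on input a=1, b=0, c=0:
  n6 stuck-at-1: n1=1, n2=1, n3=0, n4=0, n5=1, n6=1 [stuck-at-1], n7=1 → 1 — eliminated
  n5 stuck-at-1: n1=1, n2=1, n3=0, n4=0, n5=1 [stuck-at-1], n6=0, n7=0 → 0 — matches
Only n5 stuck-at-1 reproduces the observed 0.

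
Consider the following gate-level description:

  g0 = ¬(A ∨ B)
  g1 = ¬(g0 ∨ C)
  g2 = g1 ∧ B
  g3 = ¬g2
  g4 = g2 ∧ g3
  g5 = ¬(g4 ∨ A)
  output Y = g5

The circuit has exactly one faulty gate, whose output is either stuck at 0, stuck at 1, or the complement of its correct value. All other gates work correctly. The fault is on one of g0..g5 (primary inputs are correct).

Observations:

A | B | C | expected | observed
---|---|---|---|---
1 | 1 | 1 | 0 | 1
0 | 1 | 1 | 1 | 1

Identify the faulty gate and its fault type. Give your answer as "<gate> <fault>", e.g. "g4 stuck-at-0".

g5 stuck-at-1

Fault-free values for test 1 (A=1, B=1, C=1): g0=0, g1=0, g2=0, g3=1, g4=0, g5=0, giving Y=0. Observed 1.
Test 1: faults giving observed 1 are {g5 stuck-at-1, g5 inverted output}.
Test 2 (A=0, B=1, C=1): fault-free g0=0, g1=0, g2=0, g3=1, g4=0, g5=1 → 1; observed 1. Eliminates g5 inverted output.
Only g5 stuck-at-1 is consistent with every test.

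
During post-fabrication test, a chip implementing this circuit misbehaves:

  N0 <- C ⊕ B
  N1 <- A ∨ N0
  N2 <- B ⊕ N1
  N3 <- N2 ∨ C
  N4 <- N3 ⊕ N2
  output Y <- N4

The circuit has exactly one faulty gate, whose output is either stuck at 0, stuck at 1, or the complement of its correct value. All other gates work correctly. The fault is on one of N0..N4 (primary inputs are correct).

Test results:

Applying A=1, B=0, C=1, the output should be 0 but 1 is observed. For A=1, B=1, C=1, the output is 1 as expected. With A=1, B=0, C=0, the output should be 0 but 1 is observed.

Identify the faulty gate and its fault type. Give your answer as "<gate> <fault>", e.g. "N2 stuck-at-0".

N4 stuck-at-1

Fault-free values for test 1 (A=1, B=0, C=1): N0=1, N1=1, N2=1, N3=1, N4=0, giving Y=0. Observed 1.
Test 1: faults giving observed 1 are {N1 stuck-at-0, N1 inverted output, N2 stuck-at-0, N2 inverted output, N3 stuck-at-0, N3 inverted output, N4 stuck-at-1, N4 inverted output}.
Test 2 (A=1, B=1, C=1): fault-free N0=0, N1=1, N2=0, N3=1, N4=1 → 1; observed 1. Eliminates N1 stuck-at-0, N1 inverted output, N2 inverted output, N3 stuck-at-0, N3 inverted output, N4 inverted output.
Test 3 (A=1, B=0, C=0): fault-free N0=0, N1=1, N2=1, N3=1, N4=0 → 0; observed 1. Eliminates N2 stuck-at-0.
Only N4 stuck-at-1 is consistent with every test.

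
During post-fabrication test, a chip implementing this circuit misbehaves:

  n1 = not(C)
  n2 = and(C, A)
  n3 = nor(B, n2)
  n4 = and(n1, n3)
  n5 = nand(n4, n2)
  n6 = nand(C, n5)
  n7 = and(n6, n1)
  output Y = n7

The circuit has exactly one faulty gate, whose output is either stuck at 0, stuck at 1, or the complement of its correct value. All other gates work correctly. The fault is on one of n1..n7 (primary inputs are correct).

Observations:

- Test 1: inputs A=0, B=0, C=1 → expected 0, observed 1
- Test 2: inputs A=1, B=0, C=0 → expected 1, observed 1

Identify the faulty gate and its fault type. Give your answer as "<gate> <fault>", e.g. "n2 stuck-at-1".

Fault-free values for test 1 (A=0, B=0, C=1): n1=0, n2=0, n3=1, n4=0, n5=1, n6=0, n7=0, giving Y=0. Observed 1.
Test 1: faults giving observed 1 are {n7 stuck-at-1, n7 inverted output}.
Test 2 (A=1, B=0, C=0): fault-free n1=1, n2=0, n3=1, n4=1, n5=1, n6=1, n7=1 → 1; observed 1. Eliminates n7 inverted output.
Only n7 stuck-at-1 is consistent with every test.

n7 stuck-at-1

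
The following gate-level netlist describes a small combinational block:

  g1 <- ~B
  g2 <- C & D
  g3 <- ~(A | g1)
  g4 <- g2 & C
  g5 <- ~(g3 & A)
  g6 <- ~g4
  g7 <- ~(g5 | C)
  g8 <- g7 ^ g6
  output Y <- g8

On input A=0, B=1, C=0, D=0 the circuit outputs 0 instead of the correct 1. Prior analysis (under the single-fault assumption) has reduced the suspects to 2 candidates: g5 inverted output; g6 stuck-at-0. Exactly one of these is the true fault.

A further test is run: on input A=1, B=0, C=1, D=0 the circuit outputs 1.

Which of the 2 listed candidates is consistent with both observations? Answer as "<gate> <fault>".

g5 inverted output

Evaluate each candidate on input A=1, B=0, C=1, D=0:
  g5 inverted output: g1=1, g2=0, g3=0, g4=0, g5=0 [inverted output], g6=1, g7=0, g8=1 → 1 — matches
  g6 stuck-at-0: g1=1, g2=0, g3=0, g4=0, g5=1, g6=0 [stuck-at-0], g7=0, g8=0 → 0 — eliminated
Only g5 inverted output reproduces the observed 1.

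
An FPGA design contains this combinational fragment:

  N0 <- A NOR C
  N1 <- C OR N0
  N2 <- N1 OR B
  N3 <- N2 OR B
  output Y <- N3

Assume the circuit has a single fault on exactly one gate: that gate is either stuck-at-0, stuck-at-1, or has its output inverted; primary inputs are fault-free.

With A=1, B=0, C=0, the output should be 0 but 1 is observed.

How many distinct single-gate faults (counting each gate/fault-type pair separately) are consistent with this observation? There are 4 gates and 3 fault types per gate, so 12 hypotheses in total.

Fault-free: N0=0, N1=0, N2=0, N3=0 → 0. Observed 1.
  N0 stuck-at-0: output 0 ✗
  N0 stuck-at-1: output 1 ✓
  N0 inverted output: output 1 ✓
  N1 stuck-at-0: output 0 ✗
  N1 stuck-at-1: output 1 ✓
  N1 inverted output: output 1 ✓
  N2 stuck-at-0: output 0 ✗
  N2 stuck-at-1: output 1 ✓
  N2 inverted output: output 1 ✓
  N3 stuck-at-0: output 0 ✗
  N3 stuck-at-1: output 1 ✓
  N3 inverted output: output 1 ✓
Consistent faults: {N0 stuck-at-1, N0 inverted output, N1 stuck-at-1, N1 inverted output, N2 stuck-at-1, N2 inverted output, N3 stuck-at-1, N3 inverted output} — 8 in all.

8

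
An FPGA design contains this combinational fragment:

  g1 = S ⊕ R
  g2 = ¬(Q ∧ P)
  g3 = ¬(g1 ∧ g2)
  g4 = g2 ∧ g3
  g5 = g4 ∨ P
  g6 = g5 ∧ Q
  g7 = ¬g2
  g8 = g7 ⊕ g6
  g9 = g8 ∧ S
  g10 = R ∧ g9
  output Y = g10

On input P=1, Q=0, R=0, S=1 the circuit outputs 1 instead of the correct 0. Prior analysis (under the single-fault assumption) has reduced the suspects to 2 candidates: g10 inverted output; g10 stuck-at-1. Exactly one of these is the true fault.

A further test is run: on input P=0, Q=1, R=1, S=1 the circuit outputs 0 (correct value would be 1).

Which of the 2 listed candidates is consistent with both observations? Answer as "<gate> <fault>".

g10 inverted output

Evaluate each candidate on input P=0, Q=1, R=1, S=1:
  g10 inverted output: g1=0, g2=1, g3=1, g4=1, g5=1, g6=1, g7=0, g8=1, g9=1, g10=0 [inverted output] → 0 — matches
  g10 stuck-at-1: g1=0, g2=1, g3=1, g4=1, g5=1, g6=1, g7=0, g8=1, g9=1, g10=1 [stuck-at-1] → 1 — eliminated
Only g10 inverted output reproduces the observed 0.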